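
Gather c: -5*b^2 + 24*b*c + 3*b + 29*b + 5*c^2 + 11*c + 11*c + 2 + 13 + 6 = -5*b^2 + 32*b + 5*c^2 + c*(24*b + 22) + 21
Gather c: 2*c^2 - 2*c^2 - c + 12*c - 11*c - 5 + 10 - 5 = 0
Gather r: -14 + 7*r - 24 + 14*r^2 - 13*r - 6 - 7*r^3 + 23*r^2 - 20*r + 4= -7*r^3 + 37*r^2 - 26*r - 40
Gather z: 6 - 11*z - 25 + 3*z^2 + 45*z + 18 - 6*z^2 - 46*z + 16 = -3*z^2 - 12*z + 15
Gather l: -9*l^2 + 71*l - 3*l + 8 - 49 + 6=-9*l^2 + 68*l - 35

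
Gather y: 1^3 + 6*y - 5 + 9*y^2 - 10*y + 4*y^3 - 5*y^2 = 4*y^3 + 4*y^2 - 4*y - 4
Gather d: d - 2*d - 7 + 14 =7 - d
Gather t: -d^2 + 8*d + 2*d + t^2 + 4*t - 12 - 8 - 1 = -d^2 + 10*d + t^2 + 4*t - 21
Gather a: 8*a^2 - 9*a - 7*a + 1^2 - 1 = 8*a^2 - 16*a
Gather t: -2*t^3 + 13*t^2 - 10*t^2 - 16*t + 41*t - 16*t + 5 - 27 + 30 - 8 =-2*t^3 + 3*t^2 + 9*t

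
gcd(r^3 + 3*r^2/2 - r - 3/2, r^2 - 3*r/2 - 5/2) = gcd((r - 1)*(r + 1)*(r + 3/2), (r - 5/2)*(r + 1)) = r + 1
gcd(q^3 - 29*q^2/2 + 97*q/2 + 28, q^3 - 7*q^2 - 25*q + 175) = q - 7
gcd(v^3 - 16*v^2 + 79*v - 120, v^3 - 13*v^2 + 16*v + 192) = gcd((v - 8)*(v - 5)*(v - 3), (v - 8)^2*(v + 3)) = v - 8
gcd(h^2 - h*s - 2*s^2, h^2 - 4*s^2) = -h + 2*s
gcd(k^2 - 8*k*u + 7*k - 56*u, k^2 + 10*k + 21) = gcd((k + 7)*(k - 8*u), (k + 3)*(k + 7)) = k + 7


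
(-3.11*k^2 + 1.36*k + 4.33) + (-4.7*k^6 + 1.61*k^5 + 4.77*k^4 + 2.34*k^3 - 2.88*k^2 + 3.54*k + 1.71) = -4.7*k^6 + 1.61*k^5 + 4.77*k^4 + 2.34*k^3 - 5.99*k^2 + 4.9*k + 6.04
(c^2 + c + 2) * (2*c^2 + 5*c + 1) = 2*c^4 + 7*c^3 + 10*c^2 + 11*c + 2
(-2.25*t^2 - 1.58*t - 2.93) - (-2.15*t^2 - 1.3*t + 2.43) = -0.1*t^2 - 0.28*t - 5.36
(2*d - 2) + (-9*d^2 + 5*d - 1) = -9*d^2 + 7*d - 3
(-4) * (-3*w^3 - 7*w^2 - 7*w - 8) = 12*w^3 + 28*w^2 + 28*w + 32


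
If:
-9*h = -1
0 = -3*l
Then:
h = 1/9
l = 0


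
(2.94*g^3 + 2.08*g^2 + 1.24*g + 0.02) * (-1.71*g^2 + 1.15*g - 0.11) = -5.0274*g^5 - 0.1758*g^4 - 0.0518000000000001*g^3 + 1.163*g^2 - 0.1134*g - 0.0022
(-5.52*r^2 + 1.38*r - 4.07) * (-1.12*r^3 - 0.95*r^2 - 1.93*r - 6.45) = 6.1824*r^5 + 3.6984*r^4 + 13.901*r^3 + 36.8071*r^2 - 1.0459*r + 26.2515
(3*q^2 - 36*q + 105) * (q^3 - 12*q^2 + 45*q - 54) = 3*q^5 - 72*q^4 + 672*q^3 - 3042*q^2 + 6669*q - 5670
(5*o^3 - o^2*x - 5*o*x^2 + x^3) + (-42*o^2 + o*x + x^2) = 5*o^3 - o^2*x - 42*o^2 - 5*o*x^2 + o*x + x^3 + x^2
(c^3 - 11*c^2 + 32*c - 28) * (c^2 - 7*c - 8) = c^5 - 18*c^4 + 101*c^3 - 164*c^2 - 60*c + 224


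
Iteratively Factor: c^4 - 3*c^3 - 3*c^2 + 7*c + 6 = (c - 3)*(c^3 - 3*c - 2) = (c - 3)*(c + 1)*(c^2 - c - 2) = (c - 3)*(c - 2)*(c + 1)*(c + 1)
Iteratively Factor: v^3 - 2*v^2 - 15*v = (v - 5)*(v^2 + 3*v) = (v - 5)*(v + 3)*(v)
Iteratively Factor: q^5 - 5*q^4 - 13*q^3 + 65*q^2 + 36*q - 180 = (q + 2)*(q^4 - 7*q^3 + q^2 + 63*q - 90) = (q - 2)*(q + 2)*(q^3 - 5*q^2 - 9*q + 45) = (q - 5)*(q - 2)*(q + 2)*(q^2 - 9) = (q - 5)*(q - 3)*(q - 2)*(q + 2)*(q + 3)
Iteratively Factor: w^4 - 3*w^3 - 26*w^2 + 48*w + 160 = (w + 2)*(w^3 - 5*w^2 - 16*w + 80) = (w - 4)*(w + 2)*(w^2 - w - 20) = (w - 4)*(w + 2)*(w + 4)*(w - 5)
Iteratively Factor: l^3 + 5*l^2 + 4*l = (l)*(l^2 + 5*l + 4) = l*(l + 4)*(l + 1)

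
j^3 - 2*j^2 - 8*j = j*(j - 4)*(j + 2)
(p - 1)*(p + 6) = p^2 + 5*p - 6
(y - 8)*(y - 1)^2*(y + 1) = y^4 - 9*y^3 + 7*y^2 + 9*y - 8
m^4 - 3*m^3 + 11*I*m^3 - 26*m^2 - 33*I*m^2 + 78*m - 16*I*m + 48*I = (m - 3)*(m + I)*(m + 2*I)*(m + 8*I)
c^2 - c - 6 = (c - 3)*(c + 2)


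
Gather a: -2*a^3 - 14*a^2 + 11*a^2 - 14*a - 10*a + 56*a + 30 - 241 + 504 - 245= -2*a^3 - 3*a^2 + 32*a + 48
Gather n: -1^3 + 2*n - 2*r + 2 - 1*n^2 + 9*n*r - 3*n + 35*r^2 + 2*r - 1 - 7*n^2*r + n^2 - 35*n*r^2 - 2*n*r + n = -7*n^2*r + n*(-35*r^2 + 7*r) + 35*r^2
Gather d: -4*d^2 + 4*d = -4*d^2 + 4*d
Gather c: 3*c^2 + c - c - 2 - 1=3*c^2 - 3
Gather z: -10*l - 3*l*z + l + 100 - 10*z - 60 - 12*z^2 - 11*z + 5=-9*l - 12*z^2 + z*(-3*l - 21) + 45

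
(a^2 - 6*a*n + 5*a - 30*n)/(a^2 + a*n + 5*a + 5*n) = (a - 6*n)/(a + n)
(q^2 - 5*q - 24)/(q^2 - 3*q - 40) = (q + 3)/(q + 5)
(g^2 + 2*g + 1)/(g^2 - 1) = (g + 1)/(g - 1)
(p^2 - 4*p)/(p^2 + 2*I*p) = (p - 4)/(p + 2*I)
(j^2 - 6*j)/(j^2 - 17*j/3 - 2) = 3*j/(3*j + 1)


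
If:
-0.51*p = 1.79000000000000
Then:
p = -3.51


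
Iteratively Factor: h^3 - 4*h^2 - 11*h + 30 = (h - 2)*(h^2 - 2*h - 15) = (h - 5)*(h - 2)*(h + 3)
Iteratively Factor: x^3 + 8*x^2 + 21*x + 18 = (x + 2)*(x^2 + 6*x + 9) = (x + 2)*(x + 3)*(x + 3)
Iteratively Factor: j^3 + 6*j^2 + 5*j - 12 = (j - 1)*(j^2 + 7*j + 12) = (j - 1)*(j + 3)*(j + 4)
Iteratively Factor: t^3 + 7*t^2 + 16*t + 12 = (t + 2)*(t^2 + 5*t + 6) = (t + 2)*(t + 3)*(t + 2)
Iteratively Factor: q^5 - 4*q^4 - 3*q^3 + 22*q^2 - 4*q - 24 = (q - 2)*(q^4 - 2*q^3 - 7*q^2 + 8*q + 12) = (q - 2)*(q + 1)*(q^3 - 3*q^2 - 4*q + 12) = (q - 2)*(q + 1)*(q + 2)*(q^2 - 5*q + 6) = (q - 2)^2*(q + 1)*(q + 2)*(q - 3)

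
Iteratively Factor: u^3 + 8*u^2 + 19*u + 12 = (u + 4)*(u^2 + 4*u + 3) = (u + 1)*(u + 4)*(u + 3)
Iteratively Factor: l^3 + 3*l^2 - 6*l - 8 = (l + 4)*(l^2 - l - 2) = (l - 2)*(l + 4)*(l + 1)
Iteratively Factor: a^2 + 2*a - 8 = (a - 2)*(a + 4)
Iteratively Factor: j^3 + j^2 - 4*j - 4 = (j + 2)*(j^2 - j - 2) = (j - 2)*(j + 2)*(j + 1)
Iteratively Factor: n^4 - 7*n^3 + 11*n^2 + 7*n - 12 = (n - 1)*(n^3 - 6*n^2 + 5*n + 12) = (n - 4)*(n - 1)*(n^2 - 2*n - 3) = (n - 4)*(n - 1)*(n + 1)*(n - 3)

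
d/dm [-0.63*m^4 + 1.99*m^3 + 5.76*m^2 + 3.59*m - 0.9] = -2.52*m^3 + 5.97*m^2 + 11.52*m + 3.59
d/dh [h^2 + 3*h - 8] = 2*h + 3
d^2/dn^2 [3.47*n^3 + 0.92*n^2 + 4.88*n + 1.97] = 20.82*n + 1.84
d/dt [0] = 0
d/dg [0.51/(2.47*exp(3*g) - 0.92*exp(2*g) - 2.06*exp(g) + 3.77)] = (-3.7791*exp(2*g) + 0.9384*exp(g) + 1.0506)*exp(g)/(2.47*exp(3*g) - 0.92*exp(2*g) - 2.06*exp(g) + 3.77)^2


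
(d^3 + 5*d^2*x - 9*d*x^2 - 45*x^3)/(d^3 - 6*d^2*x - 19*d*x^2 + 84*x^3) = (-d^2 - 8*d*x - 15*x^2)/(-d^2 + 3*d*x + 28*x^2)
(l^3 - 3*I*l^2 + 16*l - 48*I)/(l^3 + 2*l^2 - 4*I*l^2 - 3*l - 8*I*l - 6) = (l^2 + 16)/(l^2 + l*(2 - I) - 2*I)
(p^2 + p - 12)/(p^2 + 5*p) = (p^2 + p - 12)/(p*(p + 5))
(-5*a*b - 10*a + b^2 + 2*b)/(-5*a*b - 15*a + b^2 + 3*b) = (b + 2)/(b + 3)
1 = 1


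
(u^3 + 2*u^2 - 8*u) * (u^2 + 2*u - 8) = u^5 + 4*u^4 - 12*u^3 - 32*u^2 + 64*u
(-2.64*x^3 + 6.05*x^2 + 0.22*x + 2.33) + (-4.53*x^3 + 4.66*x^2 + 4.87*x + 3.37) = -7.17*x^3 + 10.71*x^2 + 5.09*x + 5.7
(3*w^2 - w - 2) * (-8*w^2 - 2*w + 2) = -24*w^4 + 2*w^3 + 24*w^2 + 2*w - 4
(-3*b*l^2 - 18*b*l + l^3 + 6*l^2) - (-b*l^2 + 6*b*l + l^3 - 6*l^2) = -2*b*l^2 - 24*b*l + 12*l^2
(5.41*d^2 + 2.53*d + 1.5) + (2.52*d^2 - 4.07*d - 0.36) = 7.93*d^2 - 1.54*d + 1.14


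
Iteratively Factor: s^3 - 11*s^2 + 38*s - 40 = (s - 5)*(s^2 - 6*s + 8) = (s - 5)*(s - 4)*(s - 2)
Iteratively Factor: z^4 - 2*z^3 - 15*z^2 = (z)*(z^3 - 2*z^2 - 15*z) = z*(z - 5)*(z^2 + 3*z) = z^2*(z - 5)*(z + 3)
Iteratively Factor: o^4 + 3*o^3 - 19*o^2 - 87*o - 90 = (o + 2)*(o^3 + o^2 - 21*o - 45) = (o - 5)*(o + 2)*(o^2 + 6*o + 9) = (o - 5)*(o + 2)*(o + 3)*(o + 3)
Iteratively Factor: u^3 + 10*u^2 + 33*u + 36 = (u + 3)*(u^2 + 7*u + 12) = (u + 3)*(u + 4)*(u + 3)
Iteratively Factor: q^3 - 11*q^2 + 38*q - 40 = (q - 5)*(q^2 - 6*q + 8) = (q - 5)*(q - 4)*(q - 2)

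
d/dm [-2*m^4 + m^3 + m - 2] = -8*m^3 + 3*m^2 + 1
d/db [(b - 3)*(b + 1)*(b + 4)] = 3*b^2 + 4*b - 11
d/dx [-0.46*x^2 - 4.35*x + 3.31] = -0.92*x - 4.35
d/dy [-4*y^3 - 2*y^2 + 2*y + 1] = -12*y^2 - 4*y + 2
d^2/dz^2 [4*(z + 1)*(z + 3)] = 8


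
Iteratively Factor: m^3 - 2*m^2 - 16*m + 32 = (m - 2)*(m^2 - 16) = (m - 2)*(m + 4)*(m - 4)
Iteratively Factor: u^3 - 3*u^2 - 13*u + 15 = (u + 3)*(u^2 - 6*u + 5) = (u - 5)*(u + 3)*(u - 1)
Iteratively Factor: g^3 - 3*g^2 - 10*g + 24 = (g + 3)*(g^2 - 6*g + 8) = (g - 4)*(g + 3)*(g - 2)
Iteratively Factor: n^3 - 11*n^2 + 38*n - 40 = (n - 2)*(n^2 - 9*n + 20) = (n - 4)*(n - 2)*(n - 5)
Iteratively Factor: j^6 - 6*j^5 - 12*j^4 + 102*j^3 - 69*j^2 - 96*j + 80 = (j - 5)*(j^5 - j^4 - 17*j^3 + 17*j^2 + 16*j - 16) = (j - 5)*(j + 1)*(j^4 - 2*j^3 - 15*j^2 + 32*j - 16) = (j - 5)*(j - 1)*(j + 1)*(j^3 - j^2 - 16*j + 16) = (j - 5)*(j - 4)*(j - 1)*(j + 1)*(j^2 + 3*j - 4) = (j - 5)*(j - 4)*(j - 1)*(j + 1)*(j + 4)*(j - 1)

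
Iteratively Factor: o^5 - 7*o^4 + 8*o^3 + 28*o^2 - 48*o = (o + 2)*(o^4 - 9*o^3 + 26*o^2 - 24*o) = (o - 2)*(o + 2)*(o^3 - 7*o^2 + 12*o) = (o - 4)*(o - 2)*(o + 2)*(o^2 - 3*o) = o*(o - 4)*(o - 2)*(o + 2)*(o - 3)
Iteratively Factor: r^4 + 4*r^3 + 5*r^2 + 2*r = (r + 1)*(r^3 + 3*r^2 + 2*r) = r*(r + 1)*(r^2 + 3*r + 2) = r*(r + 1)*(r + 2)*(r + 1)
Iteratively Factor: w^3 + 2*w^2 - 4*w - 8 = (w + 2)*(w^2 - 4) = (w - 2)*(w + 2)*(w + 2)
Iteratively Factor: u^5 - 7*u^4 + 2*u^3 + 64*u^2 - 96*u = (u - 4)*(u^4 - 3*u^3 - 10*u^2 + 24*u) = (u - 4)^2*(u^3 + u^2 - 6*u) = (u - 4)^2*(u + 3)*(u^2 - 2*u) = (u - 4)^2*(u - 2)*(u + 3)*(u)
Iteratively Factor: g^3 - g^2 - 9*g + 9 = (g - 1)*(g^2 - 9) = (g - 1)*(g + 3)*(g - 3)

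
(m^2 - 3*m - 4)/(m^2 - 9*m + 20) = (m + 1)/(m - 5)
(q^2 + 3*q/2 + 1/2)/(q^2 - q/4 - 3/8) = 4*(q + 1)/(4*q - 3)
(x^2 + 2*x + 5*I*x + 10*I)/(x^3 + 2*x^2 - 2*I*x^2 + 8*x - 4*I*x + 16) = (x + 5*I)/(x^2 - 2*I*x + 8)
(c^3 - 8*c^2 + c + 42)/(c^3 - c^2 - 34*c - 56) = (c - 3)/(c + 4)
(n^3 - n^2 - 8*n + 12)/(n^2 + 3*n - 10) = (n^2 + n - 6)/(n + 5)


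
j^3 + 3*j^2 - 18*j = j*(j - 3)*(j + 6)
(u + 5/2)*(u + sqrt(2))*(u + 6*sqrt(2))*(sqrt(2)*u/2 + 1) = sqrt(2)*u^4/2 + 5*sqrt(2)*u^3/4 + 8*u^3 + 13*sqrt(2)*u^2 + 20*u^2 + 12*u + 65*sqrt(2)*u/2 + 30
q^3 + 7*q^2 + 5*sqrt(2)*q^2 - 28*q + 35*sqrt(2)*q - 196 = (q + 7)*(q - 2*sqrt(2))*(q + 7*sqrt(2))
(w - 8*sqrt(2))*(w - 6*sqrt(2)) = w^2 - 14*sqrt(2)*w + 96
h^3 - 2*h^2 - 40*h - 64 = (h - 8)*(h + 2)*(h + 4)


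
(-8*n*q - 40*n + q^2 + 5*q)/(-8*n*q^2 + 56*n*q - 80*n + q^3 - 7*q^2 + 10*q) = (q + 5)/(q^2 - 7*q + 10)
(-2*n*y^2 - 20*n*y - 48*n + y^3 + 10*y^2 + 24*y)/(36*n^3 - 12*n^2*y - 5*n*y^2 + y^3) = (y^2 + 10*y + 24)/(-18*n^2 - 3*n*y + y^2)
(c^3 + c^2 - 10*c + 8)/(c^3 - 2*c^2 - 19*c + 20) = (c - 2)/(c - 5)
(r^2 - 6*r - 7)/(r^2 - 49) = (r + 1)/(r + 7)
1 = 1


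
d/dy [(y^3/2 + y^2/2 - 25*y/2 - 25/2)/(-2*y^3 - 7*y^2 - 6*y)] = (-5*y^4 - 112*y^3 - 331*y^2 - 350*y - 150)/(2*y^2*(4*y^4 + 28*y^3 + 73*y^2 + 84*y + 36))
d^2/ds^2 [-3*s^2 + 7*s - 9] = -6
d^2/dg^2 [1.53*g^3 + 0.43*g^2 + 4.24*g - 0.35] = 9.18*g + 0.86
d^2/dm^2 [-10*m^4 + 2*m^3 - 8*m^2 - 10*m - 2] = -120*m^2 + 12*m - 16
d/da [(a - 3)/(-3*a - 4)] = -13/(3*a + 4)^2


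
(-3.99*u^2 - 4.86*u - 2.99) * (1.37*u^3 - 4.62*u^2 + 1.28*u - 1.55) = -5.4663*u^5 + 11.7756*u^4 + 13.2497*u^3 + 13.7775*u^2 + 3.7058*u + 4.6345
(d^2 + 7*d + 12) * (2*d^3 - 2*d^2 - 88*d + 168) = 2*d^5 + 12*d^4 - 78*d^3 - 472*d^2 + 120*d + 2016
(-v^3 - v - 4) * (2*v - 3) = -2*v^4 + 3*v^3 - 2*v^2 - 5*v + 12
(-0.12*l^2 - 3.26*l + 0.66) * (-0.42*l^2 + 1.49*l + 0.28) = 0.0504*l^4 + 1.1904*l^3 - 5.1682*l^2 + 0.0706*l + 0.1848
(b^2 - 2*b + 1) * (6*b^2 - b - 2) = 6*b^4 - 13*b^3 + 6*b^2 + 3*b - 2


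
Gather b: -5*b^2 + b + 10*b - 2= -5*b^2 + 11*b - 2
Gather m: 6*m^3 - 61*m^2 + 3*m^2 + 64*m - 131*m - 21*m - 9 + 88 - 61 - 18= 6*m^3 - 58*m^2 - 88*m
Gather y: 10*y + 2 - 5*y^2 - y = -5*y^2 + 9*y + 2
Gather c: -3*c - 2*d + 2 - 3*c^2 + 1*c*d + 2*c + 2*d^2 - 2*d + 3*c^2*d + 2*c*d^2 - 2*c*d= c^2*(3*d - 3) + c*(2*d^2 - d - 1) + 2*d^2 - 4*d + 2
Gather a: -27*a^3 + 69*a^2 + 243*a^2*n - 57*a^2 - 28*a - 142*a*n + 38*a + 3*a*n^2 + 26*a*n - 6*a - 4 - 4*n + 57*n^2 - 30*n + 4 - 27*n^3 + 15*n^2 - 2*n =-27*a^3 + a^2*(243*n + 12) + a*(3*n^2 - 116*n + 4) - 27*n^3 + 72*n^2 - 36*n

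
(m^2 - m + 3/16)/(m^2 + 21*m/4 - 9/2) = (m - 1/4)/(m + 6)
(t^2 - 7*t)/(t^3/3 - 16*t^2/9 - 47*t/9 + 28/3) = 9*t/(3*t^2 + 5*t - 12)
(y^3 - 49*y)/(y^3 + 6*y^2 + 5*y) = (y^2 - 49)/(y^2 + 6*y + 5)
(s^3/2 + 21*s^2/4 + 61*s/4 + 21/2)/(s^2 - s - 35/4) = (2*s^3 + 21*s^2 + 61*s + 42)/(4*s^2 - 4*s - 35)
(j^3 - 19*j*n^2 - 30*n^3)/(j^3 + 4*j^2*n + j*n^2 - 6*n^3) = (j - 5*n)/(j - n)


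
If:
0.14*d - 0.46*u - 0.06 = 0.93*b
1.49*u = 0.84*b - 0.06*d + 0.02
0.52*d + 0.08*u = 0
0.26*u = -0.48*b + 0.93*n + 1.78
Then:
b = -0.06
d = 0.00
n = -1.95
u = -0.02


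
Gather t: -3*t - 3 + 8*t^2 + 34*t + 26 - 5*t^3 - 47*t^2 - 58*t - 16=-5*t^3 - 39*t^2 - 27*t + 7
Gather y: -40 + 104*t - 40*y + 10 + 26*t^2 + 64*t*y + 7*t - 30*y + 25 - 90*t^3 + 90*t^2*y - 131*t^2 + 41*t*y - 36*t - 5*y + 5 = -90*t^3 - 105*t^2 + 75*t + y*(90*t^2 + 105*t - 75)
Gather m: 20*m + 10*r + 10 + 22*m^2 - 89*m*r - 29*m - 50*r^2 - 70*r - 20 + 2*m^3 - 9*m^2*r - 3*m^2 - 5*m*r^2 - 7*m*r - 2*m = 2*m^3 + m^2*(19 - 9*r) + m*(-5*r^2 - 96*r - 11) - 50*r^2 - 60*r - 10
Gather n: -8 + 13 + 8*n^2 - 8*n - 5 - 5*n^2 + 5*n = 3*n^2 - 3*n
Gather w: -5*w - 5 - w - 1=-6*w - 6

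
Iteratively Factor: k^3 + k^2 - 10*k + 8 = (k - 1)*(k^2 + 2*k - 8) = (k - 1)*(k + 4)*(k - 2)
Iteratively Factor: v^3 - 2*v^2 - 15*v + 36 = (v - 3)*(v^2 + v - 12) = (v - 3)*(v + 4)*(v - 3)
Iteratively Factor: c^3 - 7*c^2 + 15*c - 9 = (c - 1)*(c^2 - 6*c + 9) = (c - 3)*(c - 1)*(c - 3)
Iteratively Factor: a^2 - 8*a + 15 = (a - 5)*(a - 3)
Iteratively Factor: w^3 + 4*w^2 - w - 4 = (w + 4)*(w^2 - 1) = (w + 1)*(w + 4)*(w - 1)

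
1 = 1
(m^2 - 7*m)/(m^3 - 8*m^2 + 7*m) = 1/(m - 1)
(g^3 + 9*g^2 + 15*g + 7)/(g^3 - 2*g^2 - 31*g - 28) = (g^2 + 8*g + 7)/(g^2 - 3*g - 28)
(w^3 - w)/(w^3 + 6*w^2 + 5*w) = (w - 1)/(w + 5)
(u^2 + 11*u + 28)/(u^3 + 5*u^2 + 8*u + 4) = (u^2 + 11*u + 28)/(u^3 + 5*u^2 + 8*u + 4)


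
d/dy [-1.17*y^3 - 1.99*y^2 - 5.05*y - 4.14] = -3.51*y^2 - 3.98*y - 5.05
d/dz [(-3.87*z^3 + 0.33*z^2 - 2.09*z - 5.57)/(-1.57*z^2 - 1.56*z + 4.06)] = (6.0759*z^4 + 12.0744*z^3 - 50.9327*z^2 - 14.8102*z - 17.1746)/(2.4649*z^4 + 4.8984*z^3 - 10.3148*z^2 - 12.6672*z + 16.4836)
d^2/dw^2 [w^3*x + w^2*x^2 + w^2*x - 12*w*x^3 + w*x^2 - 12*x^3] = 2*x*(3*w + x + 1)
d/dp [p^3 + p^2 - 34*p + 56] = 3*p^2 + 2*p - 34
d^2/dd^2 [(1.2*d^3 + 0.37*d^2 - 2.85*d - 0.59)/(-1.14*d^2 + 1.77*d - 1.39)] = (-1.77635683940025e-15*d^5 - 3.5527136788005e-15*d^4 + 2.198628*d^3 + 25.832556*d^2 - 48.150792*d + 14.42095)/(1.481544*d^6 - 6.900876*d^5 + 16.13385*d^4 - 22.373685*d^3 + 19.671975*d^2 - 10.259451*d + 2.685619)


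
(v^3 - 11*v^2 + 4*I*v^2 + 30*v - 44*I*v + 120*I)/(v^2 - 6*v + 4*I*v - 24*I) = v - 5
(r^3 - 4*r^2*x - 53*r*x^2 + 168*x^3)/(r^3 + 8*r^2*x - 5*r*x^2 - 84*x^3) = (r - 8*x)/(r + 4*x)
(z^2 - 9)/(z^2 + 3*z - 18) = (z + 3)/(z + 6)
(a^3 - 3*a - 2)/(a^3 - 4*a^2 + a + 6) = (a + 1)/(a - 3)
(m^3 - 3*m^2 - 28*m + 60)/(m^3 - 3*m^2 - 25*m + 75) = (m^2 - 8*m + 12)/(m^2 - 8*m + 15)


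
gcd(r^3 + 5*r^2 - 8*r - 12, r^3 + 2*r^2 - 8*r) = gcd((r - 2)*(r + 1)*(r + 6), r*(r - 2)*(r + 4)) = r - 2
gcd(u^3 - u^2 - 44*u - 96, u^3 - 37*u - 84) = u^2 + 7*u + 12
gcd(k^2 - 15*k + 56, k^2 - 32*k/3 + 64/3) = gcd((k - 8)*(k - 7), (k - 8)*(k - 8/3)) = k - 8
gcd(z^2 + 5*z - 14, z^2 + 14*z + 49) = z + 7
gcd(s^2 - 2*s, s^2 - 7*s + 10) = s - 2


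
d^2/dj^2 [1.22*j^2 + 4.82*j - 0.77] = 2.44000000000000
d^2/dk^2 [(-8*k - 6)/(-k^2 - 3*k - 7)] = 4*((2*k + 3)^2*(4*k + 3) - 3*(4*k + 5)*(k^2 + 3*k + 7))/(k^2 + 3*k + 7)^3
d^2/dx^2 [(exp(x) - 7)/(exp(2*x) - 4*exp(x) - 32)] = (exp(4*x) - 24*exp(3*x) + 276*exp(2*x) - 1136*exp(x) + 1920)*exp(x)/(exp(6*x) - 12*exp(5*x) - 48*exp(4*x) + 704*exp(3*x) + 1536*exp(2*x) - 12288*exp(x) - 32768)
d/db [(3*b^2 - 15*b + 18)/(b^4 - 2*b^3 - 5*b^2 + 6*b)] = 3*(-2*b^3 + 5*b^2 + 4*b - 4)/(b^2*(b^4 + 2*b^3 - 3*b^2 - 4*b + 4))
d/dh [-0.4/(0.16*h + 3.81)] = 0.064/(0.16*h + 3.81)^2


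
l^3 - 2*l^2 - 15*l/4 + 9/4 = (l - 3)*(l - 1/2)*(l + 3/2)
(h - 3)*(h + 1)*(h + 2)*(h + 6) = h^4 + 6*h^3 - 7*h^2 - 48*h - 36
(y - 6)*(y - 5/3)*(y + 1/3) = y^3 - 22*y^2/3 + 67*y/9 + 10/3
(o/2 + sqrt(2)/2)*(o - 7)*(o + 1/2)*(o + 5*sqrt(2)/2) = o^4/2 - 13*o^3/4 + 7*sqrt(2)*o^3/4 - 91*sqrt(2)*o^2/8 + 3*o^2/4 - 65*o/4 - 49*sqrt(2)*o/8 - 35/4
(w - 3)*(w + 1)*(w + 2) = w^3 - 7*w - 6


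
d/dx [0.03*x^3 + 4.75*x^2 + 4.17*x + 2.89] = 0.09*x^2 + 9.5*x + 4.17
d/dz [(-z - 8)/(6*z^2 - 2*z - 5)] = (6*z^2 + 96*z - 11)/(36*z^4 - 24*z^3 - 56*z^2 + 20*z + 25)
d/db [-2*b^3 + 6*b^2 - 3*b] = -6*b^2 + 12*b - 3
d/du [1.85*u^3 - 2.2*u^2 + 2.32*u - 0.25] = 5.55*u^2 - 4.4*u + 2.32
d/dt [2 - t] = -1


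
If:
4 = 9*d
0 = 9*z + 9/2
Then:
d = 4/9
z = -1/2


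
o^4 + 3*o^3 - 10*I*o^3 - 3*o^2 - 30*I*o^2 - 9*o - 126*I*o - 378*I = (o + 3)*(o - 7*I)*(o - 6*I)*(o + 3*I)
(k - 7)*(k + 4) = k^2 - 3*k - 28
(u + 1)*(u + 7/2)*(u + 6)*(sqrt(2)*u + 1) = sqrt(2)*u^4 + u^3 + 21*sqrt(2)*u^3/2 + 21*u^2/2 + 61*sqrt(2)*u^2/2 + 21*sqrt(2)*u + 61*u/2 + 21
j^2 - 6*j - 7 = (j - 7)*(j + 1)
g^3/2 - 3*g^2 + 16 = (g/2 + 1)*(g - 4)^2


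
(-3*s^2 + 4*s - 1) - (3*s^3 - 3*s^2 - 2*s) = -3*s^3 + 6*s - 1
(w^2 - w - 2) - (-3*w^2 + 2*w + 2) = 4*w^2 - 3*w - 4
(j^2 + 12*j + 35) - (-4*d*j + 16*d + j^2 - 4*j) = 4*d*j - 16*d + 16*j + 35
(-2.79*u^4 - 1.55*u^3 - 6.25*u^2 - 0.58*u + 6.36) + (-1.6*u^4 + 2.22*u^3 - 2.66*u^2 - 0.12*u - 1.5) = -4.39*u^4 + 0.67*u^3 - 8.91*u^2 - 0.7*u + 4.86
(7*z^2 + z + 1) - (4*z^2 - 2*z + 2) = 3*z^2 + 3*z - 1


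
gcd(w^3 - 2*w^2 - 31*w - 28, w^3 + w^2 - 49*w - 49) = w^2 - 6*w - 7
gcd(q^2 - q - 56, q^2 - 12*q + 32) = q - 8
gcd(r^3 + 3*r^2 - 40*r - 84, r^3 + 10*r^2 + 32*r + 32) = r + 2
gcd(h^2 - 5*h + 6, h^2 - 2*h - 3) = h - 3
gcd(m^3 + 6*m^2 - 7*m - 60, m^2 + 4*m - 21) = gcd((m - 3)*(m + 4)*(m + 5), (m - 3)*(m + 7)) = m - 3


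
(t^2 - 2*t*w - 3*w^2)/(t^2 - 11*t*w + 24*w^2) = (t + w)/(t - 8*w)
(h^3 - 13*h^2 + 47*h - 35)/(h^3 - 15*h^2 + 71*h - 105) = (h - 1)/(h - 3)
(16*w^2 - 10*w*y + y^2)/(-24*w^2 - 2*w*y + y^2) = (-16*w^2 + 10*w*y - y^2)/(24*w^2 + 2*w*y - y^2)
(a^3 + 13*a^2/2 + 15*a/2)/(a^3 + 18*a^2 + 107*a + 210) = a*(2*a + 3)/(2*(a^2 + 13*a + 42))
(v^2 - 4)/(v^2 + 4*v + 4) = (v - 2)/(v + 2)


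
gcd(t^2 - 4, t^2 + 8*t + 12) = t + 2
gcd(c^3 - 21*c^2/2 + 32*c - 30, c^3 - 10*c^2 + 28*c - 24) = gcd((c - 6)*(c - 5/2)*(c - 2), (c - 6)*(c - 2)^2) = c^2 - 8*c + 12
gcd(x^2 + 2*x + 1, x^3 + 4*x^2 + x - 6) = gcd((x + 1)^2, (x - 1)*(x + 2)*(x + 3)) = 1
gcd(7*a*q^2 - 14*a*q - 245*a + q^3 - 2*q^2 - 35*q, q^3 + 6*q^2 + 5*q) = q + 5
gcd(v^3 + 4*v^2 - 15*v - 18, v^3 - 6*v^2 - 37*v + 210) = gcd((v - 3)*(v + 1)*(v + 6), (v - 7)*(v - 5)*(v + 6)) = v + 6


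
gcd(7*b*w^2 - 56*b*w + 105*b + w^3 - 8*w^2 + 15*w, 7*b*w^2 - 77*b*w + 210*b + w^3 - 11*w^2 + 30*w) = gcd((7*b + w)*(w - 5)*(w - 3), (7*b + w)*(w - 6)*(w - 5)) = 7*b*w - 35*b + w^2 - 5*w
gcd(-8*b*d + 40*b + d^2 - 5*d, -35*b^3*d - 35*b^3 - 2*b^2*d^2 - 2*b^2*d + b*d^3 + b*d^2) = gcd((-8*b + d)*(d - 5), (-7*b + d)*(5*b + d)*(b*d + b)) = 1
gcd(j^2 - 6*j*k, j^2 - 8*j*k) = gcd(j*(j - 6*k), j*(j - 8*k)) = j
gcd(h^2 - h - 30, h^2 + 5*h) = h + 5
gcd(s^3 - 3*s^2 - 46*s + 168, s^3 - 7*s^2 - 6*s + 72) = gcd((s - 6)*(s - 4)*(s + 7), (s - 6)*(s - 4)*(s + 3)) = s^2 - 10*s + 24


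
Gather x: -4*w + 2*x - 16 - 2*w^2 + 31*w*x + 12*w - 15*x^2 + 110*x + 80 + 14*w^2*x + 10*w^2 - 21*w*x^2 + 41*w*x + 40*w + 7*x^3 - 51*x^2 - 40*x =8*w^2 + 48*w + 7*x^3 + x^2*(-21*w - 66) + x*(14*w^2 + 72*w + 72) + 64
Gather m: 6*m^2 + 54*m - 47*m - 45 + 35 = 6*m^2 + 7*m - 10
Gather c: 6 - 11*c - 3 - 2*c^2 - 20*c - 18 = -2*c^2 - 31*c - 15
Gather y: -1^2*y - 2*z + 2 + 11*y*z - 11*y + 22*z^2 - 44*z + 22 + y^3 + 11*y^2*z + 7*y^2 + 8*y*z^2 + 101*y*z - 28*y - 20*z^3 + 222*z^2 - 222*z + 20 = y^3 + y^2*(11*z + 7) + y*(8*z^2 + 112*z - 40) - 20*z^3 + 244*z^2 - 268*z + 44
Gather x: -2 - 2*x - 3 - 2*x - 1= -4*x - 6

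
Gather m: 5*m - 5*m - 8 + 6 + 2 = 0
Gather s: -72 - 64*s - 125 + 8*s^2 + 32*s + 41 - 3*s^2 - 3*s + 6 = 5*s^2 - 35*s - 150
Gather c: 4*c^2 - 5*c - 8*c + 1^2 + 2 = 4*c^2 - 13*c + 3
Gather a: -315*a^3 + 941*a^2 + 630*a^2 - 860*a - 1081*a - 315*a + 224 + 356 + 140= -315*a^3 + 1571*a^2 - 2256*a + 720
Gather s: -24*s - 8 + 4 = -24*s - 4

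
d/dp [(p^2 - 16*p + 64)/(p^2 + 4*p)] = 4*(5*p^2 - 32*p - 64)/(p^2*(p^2 + 8*p + 16))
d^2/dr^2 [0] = 0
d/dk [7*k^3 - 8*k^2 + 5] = k*(21*k - 16)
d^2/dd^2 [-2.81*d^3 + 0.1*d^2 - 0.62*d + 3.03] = 0.2 - 16.86*d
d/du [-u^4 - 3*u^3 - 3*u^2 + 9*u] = -4*u^3 - 9*u^2 - 6*u + 9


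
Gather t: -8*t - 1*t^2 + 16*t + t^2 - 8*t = 0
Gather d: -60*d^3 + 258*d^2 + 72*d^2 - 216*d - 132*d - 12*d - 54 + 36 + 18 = -60*d^3 + 330*d^2 - 360*d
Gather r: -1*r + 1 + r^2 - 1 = r^2 - r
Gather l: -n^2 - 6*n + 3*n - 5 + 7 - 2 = -n^2 - 3*n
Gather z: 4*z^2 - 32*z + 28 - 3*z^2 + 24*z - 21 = z^2 - 8*z + 7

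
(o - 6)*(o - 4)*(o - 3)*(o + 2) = o^4 - 11*o^3 + 28*o^2 + 36*o - 144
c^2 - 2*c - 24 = (c - 6)*(c + 4)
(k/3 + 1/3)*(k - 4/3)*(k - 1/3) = k^3/3 - 2*k^2/9 - 11*k/27 + 4/27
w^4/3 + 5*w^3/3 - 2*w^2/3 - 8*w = w*(w/3 + 1)*(w - 2)*(w + 4)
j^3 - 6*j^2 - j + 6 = (j - 6)*(j - 1)*(j + 1)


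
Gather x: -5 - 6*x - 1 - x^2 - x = -x^2 - 7*x - 6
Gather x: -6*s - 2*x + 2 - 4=-6*s - 2*x - 2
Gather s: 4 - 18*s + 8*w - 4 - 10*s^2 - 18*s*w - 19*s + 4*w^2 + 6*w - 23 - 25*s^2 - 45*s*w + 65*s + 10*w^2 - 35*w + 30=-35*s^2 + s*(28 - 63*w) + 14*w^2 - 21*w + 7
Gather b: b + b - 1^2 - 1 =2*b - 2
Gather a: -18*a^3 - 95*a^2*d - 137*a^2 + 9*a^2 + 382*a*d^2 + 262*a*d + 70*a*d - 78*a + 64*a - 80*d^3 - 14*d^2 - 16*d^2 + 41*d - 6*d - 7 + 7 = -18*a^3 + a^2*(-95*d - 128) + a*(382*d^2 + 332*d - 14) - 80*d^3 - 30*d^2 + 35*d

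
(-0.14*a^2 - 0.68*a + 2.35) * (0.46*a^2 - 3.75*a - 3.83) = -0.0644*a^4 + 0.2122*a^3 + 4.1672*a^2 - 6.2081*a - 9.0005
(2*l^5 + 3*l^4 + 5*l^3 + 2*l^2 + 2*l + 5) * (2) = 4*l^5 + 6*l^4 + 10*l^3 + 4*l^2 + 4*l + 10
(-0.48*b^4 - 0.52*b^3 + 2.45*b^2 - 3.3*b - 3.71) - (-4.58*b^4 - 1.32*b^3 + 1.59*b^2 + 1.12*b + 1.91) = 4.1*b^4 + 0.8*b^3 + 0.86*b^2 - 4.42*b - 5.62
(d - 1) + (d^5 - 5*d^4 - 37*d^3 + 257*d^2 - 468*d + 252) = d^5 - 5*d^4 - 37*d^3 + 257*d^2 - 467*d + 251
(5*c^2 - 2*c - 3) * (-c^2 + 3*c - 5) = -5*c^4 + 17*c^3 - 28*c^2 + c + 15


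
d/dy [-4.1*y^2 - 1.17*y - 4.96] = -8.2*y - 1.17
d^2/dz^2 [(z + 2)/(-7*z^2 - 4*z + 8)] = 2*(-4*(z + 2)*(7*z + 2)^2 + 3*(7*z + 6)*(7*z^2 + 4*z - 8))/(7*z^2 + 4*z - 8)^3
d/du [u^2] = 2*u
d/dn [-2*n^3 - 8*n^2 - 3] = 2*n*(-3*n - 8)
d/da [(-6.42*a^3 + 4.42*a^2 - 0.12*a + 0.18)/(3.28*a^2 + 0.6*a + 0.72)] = (-21.0576*a^4 - 7.704*a^3 - 10.8216*a^2 + 5.184*a - 0.1944)/(10.7584*a^4 + 3.936*a^3 + 5.0832*a^2 + 0.864*a + 0.5184)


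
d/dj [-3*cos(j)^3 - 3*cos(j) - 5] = 3*(3*cos(j)^2 + 1)*sin(j)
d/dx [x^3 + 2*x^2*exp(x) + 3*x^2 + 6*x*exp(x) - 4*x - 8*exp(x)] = 2*x^2*exp(x) + 3*x^2 + 10*x*exp(x) + 6*x - 2*exp(x) - 4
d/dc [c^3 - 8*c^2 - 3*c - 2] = 3*c^2 - 16*c - 3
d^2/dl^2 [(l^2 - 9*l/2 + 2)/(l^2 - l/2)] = -8/l^3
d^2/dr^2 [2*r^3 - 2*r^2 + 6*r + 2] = 12*r - 4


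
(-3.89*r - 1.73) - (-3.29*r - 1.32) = -0.6*r - 0.41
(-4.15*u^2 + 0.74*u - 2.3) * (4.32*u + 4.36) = -17.928*u^3 - 14.8972*u^2 - 6.7096*u - 10.028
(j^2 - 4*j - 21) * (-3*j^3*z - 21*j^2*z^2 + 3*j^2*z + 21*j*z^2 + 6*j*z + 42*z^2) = -3*j^5*z - 21*j^4*z^2 + 15*j^4*z + 105*j^3*z^2 + 57*j^3*z + 399*j^2*z^2 - 87*j^2*z - 609*j*z^2 - 126*j*z - 882*z^2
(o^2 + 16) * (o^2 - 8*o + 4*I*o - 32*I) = o^4 - 8*o^3 + 4*I*o^3 + 16*o^2 - 32*I*o^2 - 128*o + 64*I*o - 512*I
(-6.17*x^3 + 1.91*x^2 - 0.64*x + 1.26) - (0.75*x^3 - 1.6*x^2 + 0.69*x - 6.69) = -6.92*x^3 + 3.51*x^2 - 1.33*x + 7.95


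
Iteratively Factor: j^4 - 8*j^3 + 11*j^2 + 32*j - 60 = (j - 2)*(j^3 - 6*j^2 - j + 30) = (j - 2)*(j + 2)*(j^2 - 8*j + 15) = (j - 3)*(j - 2)*(j + 2)*(j - 5)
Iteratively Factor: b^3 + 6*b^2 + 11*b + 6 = (b + 3)*(b^2 + 3*b + 2) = (b + 2)*(b + 3)*(b + 1)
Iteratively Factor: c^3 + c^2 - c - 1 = (c - 1)*(c^2 + 2*c + 1) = (c - 1)*(c + 1)*(c + 1)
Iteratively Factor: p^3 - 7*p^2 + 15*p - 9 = (p - 1)*(p^2 - 6*p + 9) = (p - 3)*(p - 1)*(p - 3)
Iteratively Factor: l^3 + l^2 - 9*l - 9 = (l - 3)*(l^2 + 4*l + 3) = (l - 3)*(l + 1)*(l + 3)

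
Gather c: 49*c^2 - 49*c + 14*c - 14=49*c^2 - 35*c - 14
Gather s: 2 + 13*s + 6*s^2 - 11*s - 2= 6*s^2 + 2*s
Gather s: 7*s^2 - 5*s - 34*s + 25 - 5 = 7*s^2 - 39*s + 20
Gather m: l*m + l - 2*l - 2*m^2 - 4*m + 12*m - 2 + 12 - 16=-l - 2*m^2 + m*(l + 8) - 6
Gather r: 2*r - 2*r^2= -2*r^2 + 2*r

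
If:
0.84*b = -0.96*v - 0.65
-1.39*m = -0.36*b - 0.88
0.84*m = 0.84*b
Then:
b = 0.85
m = 0.85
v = -1.42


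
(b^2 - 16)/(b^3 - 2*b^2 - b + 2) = (b^2 - 16)/(b^3 - 2*b^2 - b + 2)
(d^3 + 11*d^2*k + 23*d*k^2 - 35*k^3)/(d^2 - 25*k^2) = (d^2 + 6*d*k - 7*k^2)/(d - 5*k)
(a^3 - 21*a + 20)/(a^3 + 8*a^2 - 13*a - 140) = (a - 1)/(a + 7)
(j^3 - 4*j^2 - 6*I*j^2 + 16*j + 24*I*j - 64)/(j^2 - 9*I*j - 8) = (j^2 + 2*j*(-2 + I) - 8*I)/(j - I)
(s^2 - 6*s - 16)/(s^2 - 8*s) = (s + 2)/s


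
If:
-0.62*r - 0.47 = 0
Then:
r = -0.76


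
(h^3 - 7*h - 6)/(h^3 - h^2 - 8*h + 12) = (h^3 - 7*h - 6)/(h^3 - h^2 - 8*h + 12)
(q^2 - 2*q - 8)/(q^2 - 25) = (q^2 - 2*q - 8)/(q^2 - 25)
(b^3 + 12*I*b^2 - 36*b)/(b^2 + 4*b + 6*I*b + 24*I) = b*(b + 6*I)/(b + 4)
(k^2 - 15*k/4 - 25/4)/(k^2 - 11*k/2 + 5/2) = (4*k + 5)/(2*(2*k - 1))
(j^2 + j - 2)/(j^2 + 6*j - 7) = (j + 2)/(j + 7)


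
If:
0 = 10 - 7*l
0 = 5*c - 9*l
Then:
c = 18/7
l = 10/7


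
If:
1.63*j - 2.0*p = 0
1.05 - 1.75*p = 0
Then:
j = 0.74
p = 0.60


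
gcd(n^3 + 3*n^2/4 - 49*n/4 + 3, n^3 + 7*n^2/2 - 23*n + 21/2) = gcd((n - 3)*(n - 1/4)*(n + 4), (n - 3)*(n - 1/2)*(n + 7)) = n - 3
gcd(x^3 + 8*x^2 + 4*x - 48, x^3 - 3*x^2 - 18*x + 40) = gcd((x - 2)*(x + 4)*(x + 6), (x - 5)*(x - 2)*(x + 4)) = x^2 + 2*x - 8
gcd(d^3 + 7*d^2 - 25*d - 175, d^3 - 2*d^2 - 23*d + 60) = d + 5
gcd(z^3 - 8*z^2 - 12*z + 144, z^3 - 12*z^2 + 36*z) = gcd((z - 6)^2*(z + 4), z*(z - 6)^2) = z^2 - 12*z + 36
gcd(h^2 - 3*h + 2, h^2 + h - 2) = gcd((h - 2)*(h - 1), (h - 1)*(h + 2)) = h - 1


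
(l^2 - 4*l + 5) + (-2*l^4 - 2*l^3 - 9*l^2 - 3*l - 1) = -2*l^4 - 2*l^3 - 8*l^2 - 7*l + 4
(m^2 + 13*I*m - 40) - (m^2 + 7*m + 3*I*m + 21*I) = -7*m + 10*I*m - 40 - 21*I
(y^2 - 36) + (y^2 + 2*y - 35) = 2*y^2 + 2*y - 71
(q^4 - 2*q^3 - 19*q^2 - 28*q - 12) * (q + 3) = q^5 + q^4 - 25*q^3 - 85*q^2 - 96*q - 36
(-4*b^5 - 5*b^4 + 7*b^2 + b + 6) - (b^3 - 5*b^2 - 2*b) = -4*b^5 - 5*b^4 - b^3 + 12*b^2 + 3*b + 6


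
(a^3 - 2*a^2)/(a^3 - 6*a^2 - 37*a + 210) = a^2*(a - 2)/(a^3 - 6*a^2 - 37*a + 210)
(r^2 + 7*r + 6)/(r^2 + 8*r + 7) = (r + 6)/(r + 7)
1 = 1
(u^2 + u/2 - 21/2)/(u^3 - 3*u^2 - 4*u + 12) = (u + 7/2)/(u^2 - 4)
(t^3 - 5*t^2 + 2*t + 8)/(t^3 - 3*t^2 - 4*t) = (t - 2)/t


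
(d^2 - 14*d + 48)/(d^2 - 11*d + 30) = (d - 8)/(d - 5)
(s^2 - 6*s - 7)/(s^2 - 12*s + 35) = (s + 1)/(s - 5)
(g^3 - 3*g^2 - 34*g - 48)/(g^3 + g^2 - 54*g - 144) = (g + 2)/(g + 6)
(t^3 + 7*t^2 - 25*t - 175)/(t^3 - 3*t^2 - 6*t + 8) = (t^3 + 7*t^2 - 25*t - 175)/(t^3 - 3*t^2 - 6*t + 8)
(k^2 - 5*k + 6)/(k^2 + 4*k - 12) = (k - 3)/(k + 6)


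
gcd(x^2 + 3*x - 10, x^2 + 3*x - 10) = x^2 + 3*x - 10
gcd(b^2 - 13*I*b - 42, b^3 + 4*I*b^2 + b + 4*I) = 1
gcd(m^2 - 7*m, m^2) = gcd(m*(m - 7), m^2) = m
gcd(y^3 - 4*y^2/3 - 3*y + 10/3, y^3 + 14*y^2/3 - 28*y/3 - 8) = y - 2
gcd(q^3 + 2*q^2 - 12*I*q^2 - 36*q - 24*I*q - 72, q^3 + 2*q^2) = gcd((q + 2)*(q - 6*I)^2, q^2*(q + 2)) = q + 2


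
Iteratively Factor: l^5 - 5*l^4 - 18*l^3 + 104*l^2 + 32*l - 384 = (l + 4)*(l^4 - 9*l^3 + 18*l^2 + 32*l - 96) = (l - 4)*(l + 4)*(l^3 - 5*l^2 - 2*l + 24) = (l - 4)*(l + 2)*(l + 4)*(l^2 - 7*l + 12) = (l - 4)*(l - 3)*(l + 2)*(l + 4)*(l - 4)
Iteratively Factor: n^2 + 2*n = (n)*(n + 2)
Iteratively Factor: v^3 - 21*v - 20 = (v - 5)*(v^2 + 5*v + 4) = (v - 5)*(v + 1)*(v + 4)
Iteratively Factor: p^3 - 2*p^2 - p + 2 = (p - 1)*(p^2 - p - 2) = (p - 1)*(p + 1)*(p - 2)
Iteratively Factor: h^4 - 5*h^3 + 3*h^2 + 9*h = (h)*(h^3 - 5*h^2 + 3*h + 9) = h*(h + 1)*(h^2 - 6*h + 9) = h*(h - 3)*(h + 1)*(h - 3)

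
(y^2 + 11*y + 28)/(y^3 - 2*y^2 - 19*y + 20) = (y + 7)/(y^2 - 6*y + 5)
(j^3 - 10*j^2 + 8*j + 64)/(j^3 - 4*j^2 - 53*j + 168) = (j^2 - 2*j - 8)/(j^2 + 4*j - 21)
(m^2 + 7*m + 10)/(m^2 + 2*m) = (m + 5)/m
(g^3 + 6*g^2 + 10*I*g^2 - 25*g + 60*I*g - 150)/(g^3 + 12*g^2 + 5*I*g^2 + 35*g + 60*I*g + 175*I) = (g^2 + g*(6 + 5*I) + 30*I)/(g^2 + 12*g + 35)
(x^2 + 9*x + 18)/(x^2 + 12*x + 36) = (x + 3)/(x + 6)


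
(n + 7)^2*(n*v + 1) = n^3*v + 14*n^2*v + n^2 + 49*n*v + 14*n + 49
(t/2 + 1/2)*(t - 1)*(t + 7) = t^3/2 + 7*t^2/2 - t/2 - 7/2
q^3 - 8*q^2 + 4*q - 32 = (q - 8)*(q - 2*I)*(q + 2*I)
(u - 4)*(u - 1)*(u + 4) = u^3 - u^2 - 16*u + 16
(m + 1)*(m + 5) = m^2 + 6*m + 5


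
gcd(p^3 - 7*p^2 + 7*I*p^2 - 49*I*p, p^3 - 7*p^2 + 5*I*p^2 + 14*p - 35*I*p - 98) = p^2 + p*(-7 + 7*I) - 49*I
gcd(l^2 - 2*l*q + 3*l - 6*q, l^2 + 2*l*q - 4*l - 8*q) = 1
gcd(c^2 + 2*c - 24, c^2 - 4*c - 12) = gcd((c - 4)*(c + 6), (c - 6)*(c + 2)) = 1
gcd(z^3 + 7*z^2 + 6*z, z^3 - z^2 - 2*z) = z^2 + z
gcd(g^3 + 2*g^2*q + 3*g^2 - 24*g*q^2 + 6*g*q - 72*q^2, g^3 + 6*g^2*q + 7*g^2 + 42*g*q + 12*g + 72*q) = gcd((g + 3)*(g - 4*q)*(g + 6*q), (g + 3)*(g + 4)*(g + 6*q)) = g^2 + 6*g*q + 3*g + 18*q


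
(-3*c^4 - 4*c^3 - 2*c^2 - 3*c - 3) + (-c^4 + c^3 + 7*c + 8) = -4*c^4 - 3*c^3 - 2*c^2 + 4*c + 5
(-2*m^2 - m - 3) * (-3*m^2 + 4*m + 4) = 6*m^4 - 5*m^3 - 3*m^2 - 16*m - 12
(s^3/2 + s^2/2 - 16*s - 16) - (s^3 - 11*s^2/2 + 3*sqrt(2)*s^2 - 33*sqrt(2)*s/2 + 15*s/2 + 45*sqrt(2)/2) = -s^3/2 - 3*sqrt(2)*s^2 + 6*s^2 - 47*s/2 + 33*sqrt(2)*s/2 - 45*sqrt(2)/2 - 16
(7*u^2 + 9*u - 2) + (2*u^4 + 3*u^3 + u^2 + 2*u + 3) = 2*u^4 + 3*u^3 + 8*u^2 + 11*u + 1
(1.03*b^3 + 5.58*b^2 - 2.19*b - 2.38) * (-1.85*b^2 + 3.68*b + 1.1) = -1.9055*b^5 - 6.5326*b^4 + 25.7189*b^3 + 2.4818*b^2 - 11.1674*b - 2.618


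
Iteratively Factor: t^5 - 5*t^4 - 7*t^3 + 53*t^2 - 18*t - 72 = (t - 2)*(t^4 - 3*t^3 - 13*t^2 + 27*t + 36) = (t - 2)*(t + 3)*(t^3 - 6*t^2 + 5*t + 12) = (t - 3)*(t - 2)*(t + 3)*(t^2 - 3*t - 4) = (t - 3)*(t - 2)*(t + 1)*(t + 3)*(t - 4)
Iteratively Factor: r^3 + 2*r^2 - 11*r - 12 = (r + 4)*(r^2 - 2*r - 3) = (r + 1)*(r + 4)*(r - 3)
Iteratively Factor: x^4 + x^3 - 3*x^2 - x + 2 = (x + 1)*(x^3 - 3*x + 2) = (x - 1)*(x + 1)*(x^2 + x - 2) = (x - 1)*(x + 1)*(x + 2)*(x - 1)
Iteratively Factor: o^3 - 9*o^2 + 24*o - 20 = (o - 2)*(o^2 - 7*o + 10) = (o - 2)^2*(o - 5)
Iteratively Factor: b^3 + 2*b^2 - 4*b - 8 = (b + 2)*(b^2 - 4) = (b - 2)*(b + 2)*(b + 2)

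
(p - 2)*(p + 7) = p^2 + 5*p - 14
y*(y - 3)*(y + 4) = y^3 + y^2 - 12*y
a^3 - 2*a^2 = a^2*(a - 2)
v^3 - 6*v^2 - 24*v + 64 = (v - 8)*(v - 2)*(v + 4)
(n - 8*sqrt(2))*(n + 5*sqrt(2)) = n^2 - 3*sqrt(2)*n - 80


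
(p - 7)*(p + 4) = p^2 - 3*p - 28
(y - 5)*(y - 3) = y^2 - 8*y + 15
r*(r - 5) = r^2 - 5*r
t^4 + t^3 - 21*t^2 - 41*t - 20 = (t - 5)*(t + 1)^2*(t + 4)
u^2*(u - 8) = u^3 - 8*u^2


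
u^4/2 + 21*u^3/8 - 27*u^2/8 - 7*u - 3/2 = (u/2 + 1/2)*(u - 2)*(u + 1/4)*(u + 6)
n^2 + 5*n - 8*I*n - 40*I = (n + 5)*(n - 8*I)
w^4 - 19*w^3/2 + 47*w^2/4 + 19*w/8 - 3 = (w - 8)*(w - 3/2)*(w - 1/2)*(w + 1/2)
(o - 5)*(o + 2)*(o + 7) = o^3 + 4*o^2 - 31*o - 70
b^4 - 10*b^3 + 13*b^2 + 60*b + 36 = (b - 6)^2*(b + 1)^2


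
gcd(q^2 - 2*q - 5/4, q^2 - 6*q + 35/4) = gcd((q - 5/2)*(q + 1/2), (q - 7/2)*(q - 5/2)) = q - 5/2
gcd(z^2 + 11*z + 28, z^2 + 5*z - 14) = z + 7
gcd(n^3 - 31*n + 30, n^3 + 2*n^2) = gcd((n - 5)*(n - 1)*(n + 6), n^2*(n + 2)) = 1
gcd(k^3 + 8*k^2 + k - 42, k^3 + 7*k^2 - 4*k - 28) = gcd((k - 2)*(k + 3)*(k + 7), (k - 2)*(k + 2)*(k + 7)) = k^2 + 5*k - 14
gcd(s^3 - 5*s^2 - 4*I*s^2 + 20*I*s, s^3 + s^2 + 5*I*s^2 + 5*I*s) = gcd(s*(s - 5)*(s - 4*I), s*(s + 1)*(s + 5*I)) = s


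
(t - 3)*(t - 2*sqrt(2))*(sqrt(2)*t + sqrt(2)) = sqrt(2)*t^3 - 4*t^2 - 2*sqrt(2)*t^2 - 3*sqrt(2)*t + 8*t + 12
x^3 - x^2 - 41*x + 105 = (x - 5)*(x - 3)*(x + 7)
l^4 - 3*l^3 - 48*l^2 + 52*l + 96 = (l - 8)*(l - 2)*(l + 1)*(l + 6)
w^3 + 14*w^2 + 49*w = w*(w + 7)^2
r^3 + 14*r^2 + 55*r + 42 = (r + 1)*(r + 6)*(r + 7)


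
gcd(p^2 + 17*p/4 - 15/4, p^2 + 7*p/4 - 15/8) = p - 3/4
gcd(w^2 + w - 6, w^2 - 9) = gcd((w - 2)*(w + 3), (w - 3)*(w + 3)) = w + 3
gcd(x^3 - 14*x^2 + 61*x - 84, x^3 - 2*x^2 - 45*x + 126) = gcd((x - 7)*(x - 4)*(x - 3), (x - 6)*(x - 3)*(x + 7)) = x - 3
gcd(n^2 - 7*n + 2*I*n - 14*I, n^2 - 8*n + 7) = n - 7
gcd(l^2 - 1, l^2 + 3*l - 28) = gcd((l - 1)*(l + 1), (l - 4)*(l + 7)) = 1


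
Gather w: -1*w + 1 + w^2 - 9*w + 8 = w^2 - 10*w + 9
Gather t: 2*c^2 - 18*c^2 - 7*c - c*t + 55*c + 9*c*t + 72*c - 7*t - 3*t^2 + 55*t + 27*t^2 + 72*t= -16*c^2 + 120*c + 24*t^2 + t*(8*c + 120)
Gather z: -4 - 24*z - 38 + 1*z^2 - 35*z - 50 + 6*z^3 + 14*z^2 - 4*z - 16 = 6*z^3 + 15*z^2 - 63*z - 108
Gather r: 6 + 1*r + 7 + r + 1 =2*r + 14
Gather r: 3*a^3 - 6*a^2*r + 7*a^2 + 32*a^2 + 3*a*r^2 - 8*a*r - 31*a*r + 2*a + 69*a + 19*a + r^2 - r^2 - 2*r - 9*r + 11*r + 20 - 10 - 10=3*a^3 + 39*a^2 + 3*a*r^2 + 90*a + r*(-6*a^2 - 39*a)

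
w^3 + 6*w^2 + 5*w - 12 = (w - 1)*(w + 3)*(w + 4)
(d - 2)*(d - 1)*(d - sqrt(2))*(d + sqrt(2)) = d^4 - 3*d^3 + 6*d - 4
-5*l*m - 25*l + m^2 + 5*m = (-5*l + m)*(m + 5)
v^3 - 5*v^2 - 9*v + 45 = (v - 5)*(v - 3)*(v + 3)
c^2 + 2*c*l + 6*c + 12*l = (c + 6)*(c + 2*l)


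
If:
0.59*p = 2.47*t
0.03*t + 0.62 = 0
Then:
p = -86.52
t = -20.67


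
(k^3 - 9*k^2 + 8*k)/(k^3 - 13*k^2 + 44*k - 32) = k/(k - 4)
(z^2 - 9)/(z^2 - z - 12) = (z - 3)/(z - 4)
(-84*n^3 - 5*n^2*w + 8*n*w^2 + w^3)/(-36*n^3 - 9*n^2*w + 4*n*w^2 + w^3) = (7*n + w)/(3*n + w)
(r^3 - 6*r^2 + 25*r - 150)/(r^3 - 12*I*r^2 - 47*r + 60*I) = (r^2 + r*(-6 + 5*I) - 30*I)/(r^2 - 7*I*r - 12)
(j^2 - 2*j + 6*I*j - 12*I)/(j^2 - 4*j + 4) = (j + 6*I)/(j - 2)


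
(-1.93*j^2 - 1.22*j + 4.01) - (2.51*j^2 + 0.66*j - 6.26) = -4.44*j^2 - 1.88*j + 10.27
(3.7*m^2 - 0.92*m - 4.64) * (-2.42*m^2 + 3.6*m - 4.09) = -8.954*m^4 + 15.5464*m^3 - 7.2162*m^2 - 12.9412*m + 18.9776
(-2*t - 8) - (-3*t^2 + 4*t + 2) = 3*t^2 - 6*t - 10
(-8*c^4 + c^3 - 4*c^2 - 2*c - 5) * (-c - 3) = 8*c^5 + 23*c^4 + c^3 + 14*c^2 + 11*c + 15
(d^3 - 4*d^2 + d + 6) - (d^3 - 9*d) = -4*d^2 + 10*d + 6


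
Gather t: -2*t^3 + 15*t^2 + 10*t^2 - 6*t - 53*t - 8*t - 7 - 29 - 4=-2*t^3 + 25*t^2 - 67*t - 40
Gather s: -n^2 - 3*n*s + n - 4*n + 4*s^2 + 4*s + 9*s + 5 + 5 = -n^2 - 3*n + 4*s^2 + s*(13 - 3*n) + 10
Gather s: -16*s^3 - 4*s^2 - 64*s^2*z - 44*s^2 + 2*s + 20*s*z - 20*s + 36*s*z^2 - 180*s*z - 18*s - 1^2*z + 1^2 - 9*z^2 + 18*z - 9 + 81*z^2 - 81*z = -16*s^3 + s^2*(-64*z - 48) + s*(36*z^2 - 160*z - 36) + 72*z^2 - 64*z - 8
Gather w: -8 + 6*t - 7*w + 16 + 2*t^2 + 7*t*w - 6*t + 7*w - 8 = 2*t^2 + 7*t*w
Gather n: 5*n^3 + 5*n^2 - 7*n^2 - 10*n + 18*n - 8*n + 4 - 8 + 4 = 5*n^3 - 2*n^2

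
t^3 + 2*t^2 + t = t*(t + 1)^2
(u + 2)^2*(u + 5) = u^3 + 9*u^2 + 24*u + 20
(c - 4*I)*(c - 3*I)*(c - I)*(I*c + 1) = I*c^4 + 9*c^3 - 27*I*c^2 - 31*c + 12*I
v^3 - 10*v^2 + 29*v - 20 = (v - 5)*(v - 4)*(v - 1)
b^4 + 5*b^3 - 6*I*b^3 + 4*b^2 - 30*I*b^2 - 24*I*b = b*(b + 1)*(b + 4)*(b - 6*I)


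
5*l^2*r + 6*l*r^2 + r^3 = r*(l + r)*(5*l + r)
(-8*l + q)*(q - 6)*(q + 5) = -8*l*q^2 + 8*l*q + 240*l + q^3 - q^2 - 30*q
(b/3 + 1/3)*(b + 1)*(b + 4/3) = b^3/3 + 10*b^2/9 + 11*b/9 + 4/9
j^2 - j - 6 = (j - 3)*(j + 2)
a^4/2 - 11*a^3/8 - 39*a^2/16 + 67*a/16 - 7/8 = (a/2 + 1)*(a - 7/2)*(a - 1)*(a - 1/4)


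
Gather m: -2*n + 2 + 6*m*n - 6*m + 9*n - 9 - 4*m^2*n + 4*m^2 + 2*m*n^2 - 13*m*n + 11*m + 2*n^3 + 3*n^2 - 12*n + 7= m^2*(4 - 4*n) + m*(2*n^2 - 7*n + 5) + 2*n^3 + 3*n^2 - 5*n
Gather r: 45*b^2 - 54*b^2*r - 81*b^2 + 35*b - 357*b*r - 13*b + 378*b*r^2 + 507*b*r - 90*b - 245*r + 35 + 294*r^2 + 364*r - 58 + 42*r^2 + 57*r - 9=-36*b^2 - 68*b + r^2*(378*b + 336) + r*(-54*b^2 + 150*b + 176) - 32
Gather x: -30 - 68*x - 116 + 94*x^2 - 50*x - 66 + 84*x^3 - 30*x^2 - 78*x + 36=84*x^3 + 64*x^2 - 196*x - 176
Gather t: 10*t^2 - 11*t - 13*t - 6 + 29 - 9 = 10*t^2 - 24*t + 14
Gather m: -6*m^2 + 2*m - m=-6*m^2 + m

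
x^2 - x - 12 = (x - 4)*(x + 3)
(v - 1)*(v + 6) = v^2 + 5*v - 6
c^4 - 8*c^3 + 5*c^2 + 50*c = c*(c - 5)^2*(c + 2)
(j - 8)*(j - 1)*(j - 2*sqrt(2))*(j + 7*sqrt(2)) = j^4 - 9*j^3 + 5*sqrt(2)*j^3 - 45*sqrt(2)*j^2 - 20*j^2 + 40*sqrt(2)*j + 252*j - 224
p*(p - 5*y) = p^2 - 5*p*y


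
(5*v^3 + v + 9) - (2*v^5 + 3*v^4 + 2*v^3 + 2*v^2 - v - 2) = -2*v^5 - 3*v^4 + 3*v^3 - 2*v^2 + 2*v + 11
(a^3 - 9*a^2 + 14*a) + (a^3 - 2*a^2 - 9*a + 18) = 2*a^3 - 11*a^2 + 5*a + 18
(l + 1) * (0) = 0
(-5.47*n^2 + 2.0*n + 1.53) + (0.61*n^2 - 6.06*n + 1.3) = -4.86*n^2 - 4.06*n + 2.83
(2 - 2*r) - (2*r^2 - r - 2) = -2*r^2 - r + 4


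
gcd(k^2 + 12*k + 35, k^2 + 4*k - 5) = k + 5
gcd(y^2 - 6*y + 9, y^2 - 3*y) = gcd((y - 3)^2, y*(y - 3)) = y - 3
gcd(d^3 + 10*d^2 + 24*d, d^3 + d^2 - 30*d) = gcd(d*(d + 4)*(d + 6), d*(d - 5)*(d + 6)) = d^2 + 6*d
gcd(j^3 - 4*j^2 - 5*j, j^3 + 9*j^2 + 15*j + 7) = j + 1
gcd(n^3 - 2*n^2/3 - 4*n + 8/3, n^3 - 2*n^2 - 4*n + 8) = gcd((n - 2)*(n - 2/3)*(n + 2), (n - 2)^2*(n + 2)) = n^2 - 4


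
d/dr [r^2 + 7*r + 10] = 2*r + 7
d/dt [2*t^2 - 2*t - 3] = 4*t - 2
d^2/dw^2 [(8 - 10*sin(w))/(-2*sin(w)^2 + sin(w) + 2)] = 2*(20*sin(w)^5 - 54*sin(w)^4 + 104*sin(w)^3 + 18*sin(w)^2 - 140*sin(w) + 60)/(sin(w) + cos(2*w) + 1)^3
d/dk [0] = 0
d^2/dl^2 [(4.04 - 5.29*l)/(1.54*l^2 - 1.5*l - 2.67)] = ((3.08*l - 1.5)*(5.29*l - 4.04)*(6.16*l - 3.0) + (48.8796*l - 28.3132)*(-1.54*l^2 + 1.5*l + 2.67))/(-1.54*l^2 + 1.5*l + 2.67)^3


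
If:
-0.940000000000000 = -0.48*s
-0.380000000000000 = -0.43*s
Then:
No Solution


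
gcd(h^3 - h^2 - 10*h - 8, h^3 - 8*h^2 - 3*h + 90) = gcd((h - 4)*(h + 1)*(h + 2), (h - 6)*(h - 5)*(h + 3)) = 1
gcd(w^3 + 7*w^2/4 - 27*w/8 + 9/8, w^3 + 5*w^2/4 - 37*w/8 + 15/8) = w^2 + 5*w/2 - 3/2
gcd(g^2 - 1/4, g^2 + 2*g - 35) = 1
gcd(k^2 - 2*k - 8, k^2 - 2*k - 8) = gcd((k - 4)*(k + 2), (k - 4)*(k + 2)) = k^2 - 2*k - 8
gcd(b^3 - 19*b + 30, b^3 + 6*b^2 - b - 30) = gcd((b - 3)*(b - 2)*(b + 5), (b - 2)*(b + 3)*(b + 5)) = b^2 + 3*b - 10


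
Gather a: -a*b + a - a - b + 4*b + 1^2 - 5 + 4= -a*b + 3*b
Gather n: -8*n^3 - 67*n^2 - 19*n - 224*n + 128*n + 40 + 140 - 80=-8*n^3 - 67*n^2 - 115*n + 100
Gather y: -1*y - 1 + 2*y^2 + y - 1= 2*y^2 - 2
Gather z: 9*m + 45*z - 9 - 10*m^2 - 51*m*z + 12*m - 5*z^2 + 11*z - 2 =-10*m^2 + 21*m - 5*z^2 + z*(56 - 51*m) - 11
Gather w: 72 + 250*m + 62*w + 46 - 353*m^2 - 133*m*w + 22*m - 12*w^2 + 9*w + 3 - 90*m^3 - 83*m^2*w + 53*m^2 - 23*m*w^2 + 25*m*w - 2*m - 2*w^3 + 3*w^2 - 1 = -90*m^3 - 300*m^2 + 270*m - 2*w^3 + w^2*(-23*m - 9) + w*(-83*m^2 - 108*m + 71) + 120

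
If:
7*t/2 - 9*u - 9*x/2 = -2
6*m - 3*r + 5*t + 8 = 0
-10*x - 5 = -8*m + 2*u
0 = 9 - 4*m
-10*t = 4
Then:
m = 9/4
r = 13/2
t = -2/5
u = -35/54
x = 193/135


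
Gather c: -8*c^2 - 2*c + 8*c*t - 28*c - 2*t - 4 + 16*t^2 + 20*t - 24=-8*c^2 + c*(8*t - 30) + 16*t^2 + 18*t - 28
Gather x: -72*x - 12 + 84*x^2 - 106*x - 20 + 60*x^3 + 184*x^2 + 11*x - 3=60*x^3 + 268*x^2 - 167*x - 35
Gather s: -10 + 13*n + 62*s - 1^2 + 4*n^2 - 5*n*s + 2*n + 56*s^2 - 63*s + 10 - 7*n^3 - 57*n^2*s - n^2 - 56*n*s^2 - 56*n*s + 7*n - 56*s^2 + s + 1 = -7*n^3 + 3*n^2 - 56*n*s^2 + 22*n + s*(-57*n^2 - 61*n)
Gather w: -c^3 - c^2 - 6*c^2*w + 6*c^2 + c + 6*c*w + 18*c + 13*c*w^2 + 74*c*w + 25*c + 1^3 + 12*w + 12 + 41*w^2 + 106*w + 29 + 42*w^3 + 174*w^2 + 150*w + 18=-c^3 + 5*c^2 + 44*c + 42*w^3 + w^2*(13*c + 215) + w*(-6*c^2 + 80*c + 268) + 60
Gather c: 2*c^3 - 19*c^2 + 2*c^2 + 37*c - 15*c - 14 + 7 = 2*c^3 - 17*c^2 + 22*c - 7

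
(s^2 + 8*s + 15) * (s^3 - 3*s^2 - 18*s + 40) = s^5 + 5*s^4 - 27*s^3 - 149*s^2 + 50*s + 600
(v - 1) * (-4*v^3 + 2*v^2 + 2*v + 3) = -4*v^4 + 6*v^3 + v - 3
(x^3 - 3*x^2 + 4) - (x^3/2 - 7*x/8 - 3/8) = x^3/2 - 3*x^2 + 7*x/8 + 35/8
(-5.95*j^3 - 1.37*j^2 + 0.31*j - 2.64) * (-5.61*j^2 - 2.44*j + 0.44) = 33.3795*j^5 + 22.2037*j^4 - 1.0143*j^3 + 13.4512*j^2 + 6.578*j - 1.1616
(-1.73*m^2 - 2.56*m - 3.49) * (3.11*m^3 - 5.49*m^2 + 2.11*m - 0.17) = -5.3803*m^5 + 1.5361*m^4 - 0.449799999999998*m^3 + 14.0526*m^2 - 6.9287*m + 0.5933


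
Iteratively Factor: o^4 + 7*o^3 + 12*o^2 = (o + 4)*(o^3 + 3*o^2) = o*(o + 4)*(o^2 + 3*o) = o^2*(o + 4)*(o + 3)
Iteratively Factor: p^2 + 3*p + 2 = (p + 2)*(p + 1)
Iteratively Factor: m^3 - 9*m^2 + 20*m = (m - 5)*(m^2 - 4*m) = m*(m - 5)*(m - 4)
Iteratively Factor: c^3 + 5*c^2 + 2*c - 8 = (c + 2)*(c^2 + 3*c - 4) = (c + 2)*(c + 4)*(c - 1)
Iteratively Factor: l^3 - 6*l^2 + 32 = (l - 4)*(l^2 - 2*l - 8) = (l - 4)*(l + 2)*(l - 4)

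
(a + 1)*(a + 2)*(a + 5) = a^3 + 8*a^2 + 17*a + 10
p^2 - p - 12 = (p - 4)*(p + 3)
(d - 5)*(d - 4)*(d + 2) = d^3 - 7*d^2 + 2*d + 40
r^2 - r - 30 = (r - 6)*(r + 5)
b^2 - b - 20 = (b - 5)*(b + 4)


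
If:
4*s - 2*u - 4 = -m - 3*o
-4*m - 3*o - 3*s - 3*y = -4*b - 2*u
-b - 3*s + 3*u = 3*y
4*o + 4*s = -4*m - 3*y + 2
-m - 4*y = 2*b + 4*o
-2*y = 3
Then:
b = 85/64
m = 169/96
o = 19/48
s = -17/32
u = -305/192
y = -3/2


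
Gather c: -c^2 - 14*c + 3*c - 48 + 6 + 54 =-c^2 - 11*c + 12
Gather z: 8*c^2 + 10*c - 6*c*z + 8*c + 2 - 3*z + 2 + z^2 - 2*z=8*c^2 + 18*c + z^2 + z*(-6*c - 5) + 4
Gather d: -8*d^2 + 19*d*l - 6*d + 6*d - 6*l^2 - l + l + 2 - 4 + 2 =-8*d^2 + 19*d*l - 6*l^2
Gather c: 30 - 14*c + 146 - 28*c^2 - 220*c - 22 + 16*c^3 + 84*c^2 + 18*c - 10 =16*c^3 + 56*c^2 - 216*c + 144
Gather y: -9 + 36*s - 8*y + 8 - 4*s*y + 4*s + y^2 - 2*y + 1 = 40*s + y^2 + y*(-4*s - 10)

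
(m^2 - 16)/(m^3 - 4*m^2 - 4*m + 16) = (m + 4)/(m^2 - 4)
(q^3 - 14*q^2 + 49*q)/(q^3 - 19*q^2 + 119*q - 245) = q/(q - 5)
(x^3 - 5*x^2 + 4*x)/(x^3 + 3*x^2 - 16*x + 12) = x*(x - 4)/(x^2 + 4*x - 12)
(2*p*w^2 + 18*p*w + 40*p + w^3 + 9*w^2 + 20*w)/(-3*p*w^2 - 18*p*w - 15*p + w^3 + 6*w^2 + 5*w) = (-2*p*w - 8*p - w^2 - 4*w)/(3*p*w + 3*p - w^2 - w)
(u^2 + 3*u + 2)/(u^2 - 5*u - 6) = (u + 2)/(u - 6)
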